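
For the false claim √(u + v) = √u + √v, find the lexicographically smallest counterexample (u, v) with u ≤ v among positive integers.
Substituting (1, 1) into the claim:
LHS = √(1 + 1) = √(2) ≈ 1.414
RHS = √1 + √1 = 2

Since LHS ≠ RHS, this pair disproves the claim, and no lexicographically smaller pair (u ≤ v, positive integers) does.

For instance (3, 6) is also a counterexample (LHS = 3, RHS = √(3) + √(6) ≈ 4.182), but it's lexicographically larger.

Answer: (u, v) = (1, 1)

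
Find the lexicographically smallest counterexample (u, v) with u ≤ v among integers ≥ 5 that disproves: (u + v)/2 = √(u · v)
(u, v) = (5, 6)

At (5, 5): both sides equal 5, so it holds there.

Substituting (5, 6) into the claim:
LHS = (5 + 6)/2 = 11/2
RHS = √(5 · 6) = √(30) ≈ 5.477

Since LHS ≠ RHS, this pair disproves the claim, and no lexicographically smaller pair (u ≤ v, integers ≥ 5) does.

For instance (5, 8) is also a counterexample (LHS = 13/2, RHS = 2·√(10) ≈ 6.325), but it's lexicographically larger.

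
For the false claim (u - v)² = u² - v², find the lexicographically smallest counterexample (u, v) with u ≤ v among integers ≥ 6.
(u, v) = (6, 7)

At (6, 6): both sides equal 0, so it holds there.

Substituting (6, 7) into the claim:
LHS = (6 - 7)² = 1
RHS = 6² - 7² = -13

Since LHS ≠ RHS, this pair disproves the claim, and no lexicographically smaller pair (u ≤ v, integers ≥ 6) does.

For instance (6, 8) is also a counterexample (LHS = 4, RHS = -28), but it's lexicographically larger.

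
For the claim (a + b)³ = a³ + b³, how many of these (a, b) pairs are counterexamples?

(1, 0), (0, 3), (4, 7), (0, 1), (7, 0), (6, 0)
Testing each pair:
(1, 0): LHS = 1, RHS = 1 → satisfies claim
(0, 3): LHS = 27, RHS = 27 → satisfies claim
(4, 7): LHS = 1331, RHS = 407 → counterexample
(0, 1): LHS = 1, RHS = 1 → satisfies claim
(7, 0): LHS = 343, RHS = 343 → satisfies claim
(6, 0): LHS = 216, RHS = 216 → satisfies claim

That makes 1 counterexample.

Answer: 1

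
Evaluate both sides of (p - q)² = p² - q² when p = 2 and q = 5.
LHS = (2 - 5)² = 9
RHS = 2² - 5² = -21

LHS ≠ RHS, so the equation does not hold here.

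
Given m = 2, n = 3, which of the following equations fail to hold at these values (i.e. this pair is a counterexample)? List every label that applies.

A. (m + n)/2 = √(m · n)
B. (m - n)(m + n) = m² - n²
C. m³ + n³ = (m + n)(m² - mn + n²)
A

Evaluating each claim at the given values:
A. LHS = 5/2, RHS = √(6) ≈ 2.449 → fails here (LHS ≠ RHS)
B. LHS = -5, RHS = -5 → holds here (LHS = RHS)
C. LHS = 35, RHS = 35 → holds here (LHS = RHS)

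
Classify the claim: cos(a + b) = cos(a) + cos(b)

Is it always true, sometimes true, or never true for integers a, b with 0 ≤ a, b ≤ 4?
Never true

The claim fails for every pair in the range. For instance at (a, b) = (0, 4): LHS = cos(4) ≈ -0.6536, RHS = cos(4) + 1 ≈ 0.3464.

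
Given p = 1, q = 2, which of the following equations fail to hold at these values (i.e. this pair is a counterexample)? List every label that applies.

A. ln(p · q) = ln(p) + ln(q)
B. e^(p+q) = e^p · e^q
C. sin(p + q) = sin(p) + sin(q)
Evaluating each claim at the given values:
A. LHS = ln(2) ≈ 0.6931, RHS = ln(2) ≈ 0.6931 → holds here (LHS = RHS)
B. LHS = e^3 ≈ 20.09, RHS = e^3 ≈ 20.09 → holds here (LHS = RHS)
C. LHS = sin(3) ≈ 0.1411, RHS = sin(1) + sin(2) ≈ 1.751 → fails here (LHS ≠ RHS)

Answer: C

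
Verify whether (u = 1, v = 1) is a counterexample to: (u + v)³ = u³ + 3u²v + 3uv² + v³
Substituting u = 1, v = 1:
LHS = (1 + 1)³ = 8
RHS = 1³ + 3·1²·1 + 3·1·1² + 1³ = 8

The sides agree, so this pair does not disprove the claim.

Answer: No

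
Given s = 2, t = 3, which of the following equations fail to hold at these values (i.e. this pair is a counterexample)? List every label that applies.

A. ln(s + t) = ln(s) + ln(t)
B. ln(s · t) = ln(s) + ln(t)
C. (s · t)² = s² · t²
Evaluating each claim at the given values:
A. LHS = ln(5) ≈ 1.609, RHS = ln(2) + ln(3) ≈ 1.792 → fails here (LHS ≠ RHS)
B. LHS = ln(6) ≈ 1.792, RHS = ln(2) + ln(3) ≈ 1.792 → holds here (LHS = RHS)
C. LHS = 36, RHS = 36 → holds here (LHS = RHS)

Answer: A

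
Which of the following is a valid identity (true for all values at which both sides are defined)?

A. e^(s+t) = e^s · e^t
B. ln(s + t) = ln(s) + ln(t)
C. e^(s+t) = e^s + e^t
A: holds — e.g. at (4, 6), both sides equal e^10 ≈ 22026.5.
B: fails at (5, 5) — LHS = ln(10) ≈ 2.303, RHS = 2·ln(5) ≈ 3.219.
C: fails at (2, 2) — LHS = e^4 ≈ 54.6, RHS = 2·e^2 ≈ 14.78.

Answer: A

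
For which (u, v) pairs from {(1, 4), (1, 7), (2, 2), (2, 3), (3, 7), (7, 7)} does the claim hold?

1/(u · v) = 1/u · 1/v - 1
None

Testing each pair:
(1, 4): LHS = 1/4, RHS = -3/4 → fails
(1, 7): LHS = 1/7, RHS = -6/7 → fails
(2, 2): LHS = 1/4, RHS = -3/4 → fails
(2, 3): LHS = 1/6, RHS = -5/6 → fails
(3, 7): LHS = 1/21, RHS = -20/21 → fails
(7, 7): LHS = 1/49, RHS = -48/49 → fails

No pair satisfies the claim.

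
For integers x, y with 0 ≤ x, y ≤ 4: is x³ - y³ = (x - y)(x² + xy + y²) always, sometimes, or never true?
The identity holds for every pair in the range. For instance at (x, y) = (1, 2): both sides equal -7.

Answer: Always true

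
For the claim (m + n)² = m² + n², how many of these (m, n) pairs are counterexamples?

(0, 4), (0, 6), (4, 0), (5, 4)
1

Testing each pair:
(0, 4): LHS = 16, RHS = 16 → satisfies claim
(0, 6): LHS = 36, RHS = 36 → satisfies claim
(4, 0): LHS = 16, RHS = 16 → satisfies claim
(5, 4): LHS = 81, RHS = 41 → counterexample

That makes 1 counterexample.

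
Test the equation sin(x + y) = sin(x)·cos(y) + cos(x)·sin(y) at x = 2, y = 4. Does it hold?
Holds

Substituting x = 2, y = 4:

LHS = sin(2 + 4) = sin(6) ≈ -0.2794
RHS = sin(2)·cos(4) + cos(2)·sin(4) = sin(2)·cos(4) + sin(4)·cos(2) ≈ -0.2794

LHS = RHS, so the equation holds at this point.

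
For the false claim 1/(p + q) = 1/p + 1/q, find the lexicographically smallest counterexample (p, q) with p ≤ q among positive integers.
(p, q) = (1, 1)

Substituting (1, 1) into the claim:
LHS = 1/(1 + 1) = 1/2
RHS = 1/1 + 1/1 = 2

Since LHS ≠ RHS, this pair disproves the claim, and no lexicographically smaller pair (p ≤ q, positive integers) does.

For instance (1, 8) is also a counterexample (LHS = 1/9, RHS = 9/8), but it's lexicographically larger.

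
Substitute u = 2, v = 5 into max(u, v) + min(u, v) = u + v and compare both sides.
LHS = max(2, 5) + min(2, 5) = 7
RHS = 2 + 5 = 7

LHS = RHS: the two sides agree.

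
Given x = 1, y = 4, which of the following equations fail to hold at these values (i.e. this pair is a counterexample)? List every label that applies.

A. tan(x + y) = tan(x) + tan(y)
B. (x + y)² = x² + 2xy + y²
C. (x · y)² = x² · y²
Evaluating each claim at the given values:
A. LHS = tan(5) ≈ -3.381, RHS = tan(4) + tan(1) ≈ 2.715 → fails here (LHS ≠ RHS)
B. LHS = 25, RHS = 25 → holds here (LHS = RHS)
C. LHS = 16, RHS = 16 → holds here (LHS = RHS)

Answer: A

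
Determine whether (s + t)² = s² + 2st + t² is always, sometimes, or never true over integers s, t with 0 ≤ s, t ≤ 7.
The identity holds for every pair in the range. For instance at (s, t) = (7, 7): both sides equal 196.

Answer: Always true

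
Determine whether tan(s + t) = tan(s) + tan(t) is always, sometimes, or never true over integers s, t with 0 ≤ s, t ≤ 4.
Sometimes true

It holds at (s, t) = (0, 1) (both sides equal tan(1) ≈ 1.557), but fails at (s, t) = (3, 3) (LHS = tan(6) ≈ -0.291, RHS = 2·tan(3) ≈ -0.2851).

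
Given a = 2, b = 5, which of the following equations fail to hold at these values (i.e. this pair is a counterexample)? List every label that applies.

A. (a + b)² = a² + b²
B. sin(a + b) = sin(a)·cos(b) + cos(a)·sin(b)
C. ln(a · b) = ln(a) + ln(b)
Evaluating each claim at the given values:
A. LHS = 49, RHS = 29 → fails here (LHS ≠ RHS)
B. LHS = sin(7) ≈ 0.657, RHS = sin(2)·cos(5) + sin(5)·cos(2) ≈ 0.657 → holds here (LHS = RHS)
C. LHS = ln(10) ≈ 2.303, RHS = ln(2) + ln(5) ≈ 2.303 → holds here (LHS = RHS)

Answer: A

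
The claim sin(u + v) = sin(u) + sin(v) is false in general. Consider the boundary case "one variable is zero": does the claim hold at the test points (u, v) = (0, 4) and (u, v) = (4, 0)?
Yes, holds at both test points

At (0, 4): LHS = sin(4) ≈ -0.7568, RHS = sin(4) ≈ -0.7568 → equal
At (4, 0): LHS = sin(4) ≈ -0.7568, RHS = sin(4) ≈ -0.7568 → equal

So the claim does hold at both of these boundary points, even though it is not an identity.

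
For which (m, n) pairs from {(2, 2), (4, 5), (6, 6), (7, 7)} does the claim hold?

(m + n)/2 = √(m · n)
(2, 2), (6, 6), (7, 7)

Testing each pair:
(2, 2): LHS = 2, RHS = 2 → holds
(4, 5): LHS = 9/2, RHS = 2·√(5) ≈ 4.472 → fails
(6, 6): LHS = 6, RHS = 6 → holds
(7, 7): LHS = 7, RHS = 7 → holds

3 of 4 pairs satisfy the claim.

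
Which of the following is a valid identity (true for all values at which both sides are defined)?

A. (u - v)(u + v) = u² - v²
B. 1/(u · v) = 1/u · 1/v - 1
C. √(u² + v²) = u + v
A

A: holds — e.g. at (3, 4), both sides equal -7.
B: fails at (1, 3) — LHS = 1/3, RHS = -2/3.
C: fails at (3, 4) — LHS = 5, RHS = 7.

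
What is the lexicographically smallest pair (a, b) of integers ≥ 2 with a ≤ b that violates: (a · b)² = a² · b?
Substituting (2, 2) into the claim:
LHS = (2 · 2)² = 16
RHS = 2² · 2 = 8

Since LHS ≠ RHS, this pair disproves the claim, and no lexicographically smaller pair (a ≤ b, integers ≥ 2) does.

For instance (2, 7) is also a counterexample (LHS = 196, RHS = 28), but it's lexicographically larger.

Answer: (a, b) = (2, 2)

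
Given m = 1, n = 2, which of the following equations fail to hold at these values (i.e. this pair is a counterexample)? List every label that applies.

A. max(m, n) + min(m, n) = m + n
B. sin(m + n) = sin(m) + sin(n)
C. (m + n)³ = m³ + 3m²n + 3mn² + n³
Evaluating each claim at the given values:
A. LHS = 3, RHS = 3 → holds here (LHS = RHS)
B. LHS = sin(3) ≈ 0.1411, RHS = sin(1) + sin(2) ≈ 1.751 → fails here (LHS ≠ RHS)
C. LHS = 27, RHS = 27 → holds here (LHS = RHS)

Answer: B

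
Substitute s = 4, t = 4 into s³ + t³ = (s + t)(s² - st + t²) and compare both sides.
LHS = 4³ + 4³ = 128
RHS = (4 + 4)(4² - 4·4 + 4²) = 128

LHS = RHS: the two sides agree.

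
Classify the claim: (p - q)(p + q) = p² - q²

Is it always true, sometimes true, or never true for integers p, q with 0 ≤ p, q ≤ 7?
The identity holds for every pair in the range. For instance at (p, q) = (4, 1): both sides equal 15.

Answer: Always true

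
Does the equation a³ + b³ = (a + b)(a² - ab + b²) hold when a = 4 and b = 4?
Holds

Substituting a = 4, b = 4:

LHS = 4³ + 4³ = 128
RHS = (4 + 4)(4² - 4·4 + 4²) = 128

LHS = RHS, so the equation holds at this point.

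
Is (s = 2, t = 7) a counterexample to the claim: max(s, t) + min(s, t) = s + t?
No

Substituting s = 2, t = 7:
LHS = max(2, 7) + min(2, 7) = 9
RHS = 2 + 7 = 9

The sides agree, so this pair does not disprove the claim.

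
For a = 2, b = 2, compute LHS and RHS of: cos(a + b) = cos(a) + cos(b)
LHS = cos(2 + 2) = cos(4) ≈ -0.6536
RHS = cos(2) + cos(2) = 2·cos(2) ≈ -0.8323

LHS ≠ RHS (they differ by about 0.1787), so the equation does not hold here.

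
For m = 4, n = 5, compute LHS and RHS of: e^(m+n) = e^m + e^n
LHS = e^(4+5) = e^9 ≈ 8103
RHS = e^4 + e^5 ≈ 203

LHS ≠ RHS (they differ by about 7900), so the equation does not hold here.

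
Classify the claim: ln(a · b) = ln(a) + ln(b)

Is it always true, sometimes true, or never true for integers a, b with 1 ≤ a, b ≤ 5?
The identity holds for every pair in the range. For instance at (a, b) = (3, 5): both sides equal ln(15) ≈ 2.708.

Answer: Always true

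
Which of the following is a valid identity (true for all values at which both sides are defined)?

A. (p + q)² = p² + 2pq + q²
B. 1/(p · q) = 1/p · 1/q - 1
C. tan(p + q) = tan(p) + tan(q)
A: holds — e.g. at (3, 7), both sides equal 100.
B: fails at (4, 5) — LHS = 1/20, RHS = -19/20.
C: fails at (1, 2) — LHS = tan(3) ≈ -0.1425, RHS = tan(2) + tan(1) ≈ -0.6276.

Answer: A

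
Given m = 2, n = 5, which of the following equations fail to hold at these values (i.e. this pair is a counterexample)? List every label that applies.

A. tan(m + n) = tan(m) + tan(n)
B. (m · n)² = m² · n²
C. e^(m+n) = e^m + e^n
A, C

Evaluating each claim at the given values:
A. LHS = tan(7) ≈ 0.8714, RHS = tan(5) + tan(2) ≈ -5.566 → fails here (LHS ≠ RHS)
B. LHS = 100, RHS = 100 → holds here (LHS = RHS)
C. LHS = e^7 ≈ 1097, RHS = e^2 + e^5 ≈ 155.8 → fails here (LHS ≠ RHS)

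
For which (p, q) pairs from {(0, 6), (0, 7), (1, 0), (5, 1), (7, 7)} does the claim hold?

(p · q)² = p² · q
Testing each pair:
(0, 6): LHS = 0, RHS = 0 → holds
(0, 7): LHS = 0, RHS = 0 → holds
(1, 0): LHS = 0, RHS = 0 → holds
(5, 1): LHS = 25, RHS = 25 → holds
(7, 7): LHS = 2401, RHS = 343 → fails

4 of 5 pairs satisfy the claim.

Answer: (0, 6), (0, 7), (1, 0), (5, 1)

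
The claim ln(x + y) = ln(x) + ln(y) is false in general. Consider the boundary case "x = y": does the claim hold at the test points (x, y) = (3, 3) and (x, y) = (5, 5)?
No, fails at both test points

At (3, 3): LHS = ln(6) ≈ 1.792 ≠ RHS = 2·ln(3) ≈ 2.197
At (5, 5): LHS = ln(10) ≈ 2.303 ≠ RHS = 2·ln(5) ≈ 3.219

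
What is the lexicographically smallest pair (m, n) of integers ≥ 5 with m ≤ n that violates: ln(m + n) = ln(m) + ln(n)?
Substituting (5, 5) into the claim:
LHS = ln(5 + 5) = ln(10) ≈ 2.303
RHS = ln(5) + ln(5) = 2·ln(5) ≈ 3.219

Since LHS ≠ RHS, this pair disproves the claim, and no lexicographically smaller pair (m ≤ n, integers ≥ 5) does.

For instance (8, 9) is also a counterexample (LHS = ln(17) ≈ 2.833, RHS = ln(8) + ln(9) ≈ 4.277), but it's lexicographically larger.

Answer: (m, n) = (5, 5)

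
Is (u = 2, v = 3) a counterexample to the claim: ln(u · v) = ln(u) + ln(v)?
Substituting u = 2, v = 3:
LHS = ln(2 · 3) = ln(6) ≈ 1.792
RHS = ln(2) + ln(3) ≈ 1.792

The sides agree, so this pair does not disprove the claim.

Answer: No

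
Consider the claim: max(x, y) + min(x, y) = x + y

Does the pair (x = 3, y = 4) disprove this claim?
Substituting x = 3, y = 4:
LHS = max(3, 4) + min(3, 4) = 7
RHS = 3 + 4 = 7

The sides agree, so this pair does not disprove the claim.

Answer: No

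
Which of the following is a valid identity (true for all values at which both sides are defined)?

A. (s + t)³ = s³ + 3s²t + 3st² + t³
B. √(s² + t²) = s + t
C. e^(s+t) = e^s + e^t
A: holds — e.g. at (4, 4), both sides equal 512.
B: fails at (2, 2) — LHS = 2·√(2) ≈ 2.828, RHS = 4.
C: fails at (1, 1) — LHS = e^2 ≈ 7.389, RHS = 2·e ≈ 5.437.

Answer: A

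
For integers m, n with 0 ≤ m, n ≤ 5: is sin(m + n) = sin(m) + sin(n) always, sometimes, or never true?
Sometimes true

It holds at (m, n) = (0, 2) (both sides equal sin(2) ≈ 0.9093), but fails at (m, n) = (4, 5) (LHS = sin(9) ≈ 0.4121, RHS = sin(5) + sin(4) ≈ -1.716).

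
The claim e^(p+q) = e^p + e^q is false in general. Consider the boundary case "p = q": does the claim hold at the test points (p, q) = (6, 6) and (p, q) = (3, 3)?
At (6, 6): LHS = e^12 ≈ 162754.8 ≠ RHS = 2·e^6 ≈ 806.9
At (3, 3): LHS = e^6 ≈ 403.4 ≠ RHS = 2·e^3 ≈ 40.17

Answer: No, fails at both test points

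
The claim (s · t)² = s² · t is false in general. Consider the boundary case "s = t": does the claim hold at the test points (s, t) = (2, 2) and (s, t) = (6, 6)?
No, fails at both test points

At (2, 2): LHS = 16 ≠ RHS = 8
At (6, 6): LHS = 1296 ≠ RHS = 216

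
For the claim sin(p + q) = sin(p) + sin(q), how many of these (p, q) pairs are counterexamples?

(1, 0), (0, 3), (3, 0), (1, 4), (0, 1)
1

Testing each pair:
(1, 0): LHS = sin(1) ≈ 0.8415, RHS = sin(1) ≈ 0.8415 → satisfies claim
(0, 3): LHS = sin(3) ≈ 0.1411, RHS = sin(3) ≈ 0.1411 → satisfies claim
(3, 0): LHS = sin(3) ≈ 0.1411, RHS = sin(3) ≈ 0.1411 → satisfies claim
(1, 4): LHS = sin(5) ≈ -0.9589, RHS = sin(4) + sin(1) ≈ 0.08467 → counterexample
(0, 1): LHS = sin(1) ≈ 0.8415, RHS = sin(1) ≈ 0.8415 → satisfies claim

That makes 1 counterexample.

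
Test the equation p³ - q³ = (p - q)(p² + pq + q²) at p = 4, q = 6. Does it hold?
Substituting p = 4, q = 6:

LHS = 4³ - 6³ = -152
RHS = (4 - 6)(4² + 4·6 + 6²) = -152

LHS = RHS, so the equation holds at this point.

Answer: Holds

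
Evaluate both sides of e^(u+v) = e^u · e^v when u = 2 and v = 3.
LHS = e^(2+3) = e^5 ≈ 148.4
RHS = e^2 · e^3 = e^5 ≈ 148.4

LHS = RHS: the two sides agree.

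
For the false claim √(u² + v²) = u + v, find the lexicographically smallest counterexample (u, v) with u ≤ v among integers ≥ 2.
Substituting (2, 2) into the claim:
LHS = √(2² + 2²) = 2·√(2) ≈ 2.828
RHS = 2 + 2 = 4

Since LHS ≠ RHS, this pair disproves the claim, and no lexicographically smaller pair (u ≤ v, integers ≥ 2) does.

For instance (3, 4) is also a counterexample (LHS = 5, RHS = 7), but it's lexicographically larger.

Answer: (u, v) = (2, 2)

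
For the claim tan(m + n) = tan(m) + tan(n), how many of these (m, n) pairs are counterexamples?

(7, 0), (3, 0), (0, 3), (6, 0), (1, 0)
0

Testing each pair:
(7, 0): LHS = tan(7) ≈ 0.8714, RHS = tan(7) ≈ 0.8714 → satisfies claim
(3, 0): LHS = tan(3) ≈ -0.1425, RHS = tan(3) ≈ -0.1425 → satisfies claim
(0, 3): LHS = tan(3) ≈ -0.1425, RHS = tan(3) ≈ -0.1425 → satisfies claim
(6, 0): LHS = tan(6) ≈ -0.291, RHS = tan(6) ≈ -0.291 → satisfies claim
(1, 0): LHS = tan(1) ≈ 1.557, RHS = tan(1) ≈ 1.557 → satisfies claim

That makes 0 counterexamples.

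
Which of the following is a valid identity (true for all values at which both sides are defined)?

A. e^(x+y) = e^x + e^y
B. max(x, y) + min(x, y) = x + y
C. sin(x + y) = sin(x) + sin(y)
B

A: fails at (6, 7) — LHS = e^13 ≈ 442413.4, RHS = e^6 + e^7 ≈ 1500.
B: holds — e.g. at (2, 2), both sides equal 4.
C: fails at (1, 5) — LHS = sin(6) ≈ -0.2794, RHS = sin(5) + sin(1) ≈ -0.1175.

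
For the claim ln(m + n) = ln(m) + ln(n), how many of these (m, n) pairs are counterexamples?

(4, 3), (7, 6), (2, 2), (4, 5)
3

Testing each pair:
(4, 3): LHS = ln(7) ≈ 1.946, RHS = ln(3) + ln(4) ≈ 2.485 → counterexample
(7, 6): LHS = ln(13) ≈ 2.565, RHS = ln(6) + ln(7) ≈ 3.738 → counterexample
(2, 2): LHS = ln(4) ≈ 1.386, RHS = 2·ln(2) ≈ 1.386 → satisfies claim
(4, 5): LHS = ln(9) ≈ 2.197, RHS = ln(4) + ln(5) ≈ 2.996 → counterexample

That makes 3 counterexamples.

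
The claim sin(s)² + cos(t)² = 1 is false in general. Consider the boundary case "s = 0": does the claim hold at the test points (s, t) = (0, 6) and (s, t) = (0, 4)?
No, fails at both test points

At (0, 6): LHS = cos(6)² ≈ 0.9219 ≠ RHS = 1
At (0, 4): LHS = cos(4)² ≈ 0.4272 ≠ RHS = 1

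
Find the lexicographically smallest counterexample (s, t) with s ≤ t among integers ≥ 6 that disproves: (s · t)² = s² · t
(s, t) = (6, 6)

Substituting (6, 6) into the claim:
LHS = (6 · 6)² = 1296
RHS = 6² · 6 = 216

Since LHS ≠ RHS, this pair disproves the claim, and no lexicographically smaller pair (s ≤ t, integers ≥ 6) does.

For instance (8, 8) is also a counterexample (LHS = 4096, RHS = 512), but it's lexicographically larger.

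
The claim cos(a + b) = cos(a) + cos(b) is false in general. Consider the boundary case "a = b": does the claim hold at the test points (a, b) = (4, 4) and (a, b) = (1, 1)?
No, fails at both test points

At (4, 4): LHS = cos(8) ≈ -0.1455 ≠ RHS = 2·cos(4) ≈ -1.307
At (1, 1): LHS = cos(2) ≈ -0.4161 ≠ RHS = 2·cos(1) ≈ 1.081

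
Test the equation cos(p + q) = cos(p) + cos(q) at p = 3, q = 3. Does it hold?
Substituting p = 3, q = 3:

LHS = cos(3 + 3) = cos(6) ≈ 0.9602
RHS = cos(3) + cos(3) = 2·cos(3) ≈ -1.98

LHS ≠ RHS, so the equation does not hold at this point.

Answer: Fails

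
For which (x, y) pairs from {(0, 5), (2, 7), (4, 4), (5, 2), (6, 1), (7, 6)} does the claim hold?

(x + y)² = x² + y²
(0, 5)

Testing each pair:
(0, 5): LHS = 25, RHS = 25 → holds
(2, 7): LHS = 81, RHS = 53 → fails
(4, 4): LHS = 64, RHS = 32 → fails
(5, 2): LHS = 49, RHS = 29 → fails
(6, 1): LHS = 49, RHS = 37 → fails
(7, 6): LHS = 169, RHS = 85 → fails

1 of 6 pairs satisfies the claim.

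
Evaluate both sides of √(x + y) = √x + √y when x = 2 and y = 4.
LHS = √(2 + 4) = √(6) ≈ 2.449
RHS = √2 + √4 = √(2) + 2 ≈ 3.414

LHS ≠ RHS (they differ by about 0.9647), so the equation does not hold here.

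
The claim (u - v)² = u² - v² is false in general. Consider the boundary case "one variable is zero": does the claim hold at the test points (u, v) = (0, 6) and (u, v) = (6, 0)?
At (0, 6): LHS = 36 ≠ RHS = -36
At (6, 0): LHS = 36, RHS = 36 → equal

Answer: Only at (6, 0)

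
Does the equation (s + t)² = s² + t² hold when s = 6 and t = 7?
Fails

Substituting s = 6, t = 7:

LHS = (6 + 7)² = 169
RHS = 6² + 7² = 85

LHS ≠ RHS, so the equation does not hold at this point.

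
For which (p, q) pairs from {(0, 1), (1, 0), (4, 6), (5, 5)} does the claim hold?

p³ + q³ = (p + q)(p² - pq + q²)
All pairs

Testing each pair:
(0, 1): LHS = 1, RHS = 1 → holds
(1, 0): LHS = 1, RHS = 1 → holds
(4, 6): LHS = 280, RHS = 280 → holds
(5, 5): LHS = 250, RHS = 250 → holds

Every pair satisfies the claim.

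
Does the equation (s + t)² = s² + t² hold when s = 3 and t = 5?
Fails

Substituting s = 3, t = 5:

LHS = (3 + 5)² = 64
RHS = 3² + 5² = 34

LHS ≠ RHS, so the equation does not hold at this point.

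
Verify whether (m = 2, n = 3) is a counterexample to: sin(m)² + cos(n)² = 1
Substituting m = 2, n = 3:
LHS = sin(2)² + cos(3)² ≈ 1.807
RHS = 1

Since LHS ≠ RHS, this pair disproves the claim.

Answer: Yes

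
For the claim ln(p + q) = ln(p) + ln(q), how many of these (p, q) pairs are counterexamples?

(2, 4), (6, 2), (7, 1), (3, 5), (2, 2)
Testing each pair:
(2, 4): LHS = ln(6) ≈ 1.792, RHS = ln(2) + ln(4) ≈ 2.079 → counterexample
(6, 2): LHS = ln(8) ≈ 2.079, RHS = ln(2) + ln(6) ≈ 2.485 → counterexample
(7, 1): LHS = ln(8) ≈ 2.079, RHS = ln(7) ≈ 1.946 → counterexample
(3, 5): LHS = ln(8) ≈ 2.079, RHS = ln(3) + ln(5) ≈ 2.708 → counterexample
(2, 2): LHS = ln(4) ≈ 1.386, RHS = 2·ln(2) ≈ 1.386 → satisfies claim

That makes 4 counterexamples.

Answer: 4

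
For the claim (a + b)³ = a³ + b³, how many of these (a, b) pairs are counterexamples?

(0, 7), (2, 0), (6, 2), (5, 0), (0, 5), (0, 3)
1

Testing each pair:
(0, 7): LHS = 343, RHS = 343 → satisfies claim
(2, 0): LHS = 8, RHS = 8 → satisfies claim
(6, 2): LHS = 512, RHS = 224 → counterexample
(5, 0): LHS = 125, RHS = 125 → satisfies claim
(0, 5): LHS = 125, RHS = 125 → satisfies claim
(0, 3): LHS = 27, RHS = 27 → satisfies claim

That makes 1 counterexample.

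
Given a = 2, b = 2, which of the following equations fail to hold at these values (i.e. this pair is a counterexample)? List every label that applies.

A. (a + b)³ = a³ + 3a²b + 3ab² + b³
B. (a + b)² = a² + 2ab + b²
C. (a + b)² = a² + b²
Evaluating each claim at the given values:
A. LHS = 64, RHS = 64 → holds here (LHS = RHS)
B. LHS = 16, RHS = 16 → holds here (LHS = RHS)
C. LHS = 16, RHS = 8 → fails here (LHS ≠ RHS)

Answer: C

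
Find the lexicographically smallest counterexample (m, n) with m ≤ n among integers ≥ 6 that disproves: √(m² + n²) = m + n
Substituting (6, 6) into the claim:
LHS = √(6² + 6²) = 6·√(2) ≈ 8.485
RHS = 6 + 6 = 12

Since LHS ≠ RHS, this pair disproves the claim, and no lexicographically smaller pair (m ≤ n, integers ≥ 6) does.

For instance (12, 13) is also a counterexample (LHS = √(313) ≈ 17.69, RHS = 25), but it's lexicographically larger.

Answer: (m, n) = (6, 6)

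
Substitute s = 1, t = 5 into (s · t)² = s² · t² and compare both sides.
LHS = (1 · 5)² = 25
RHS = 1² · 5² = 25

LHS = RHS: the two sides agree.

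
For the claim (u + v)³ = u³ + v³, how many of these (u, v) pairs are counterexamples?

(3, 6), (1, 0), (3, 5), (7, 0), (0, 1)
Testing each pair:
(3, 6): LHS = 729, RHS = 243 → counterexample
(1, 0): LHS = 1, RHS = 1 → satisfies claim
(3, 5): LHS = 512, RHS = 152 → counterexample
(7, 0): LHS = 343, RHS = 343 → satisfies claim
(0, 1): LHS = 1, RHS = 1 → satisfies claim

That makes 2 counterexamples.

Answer: 2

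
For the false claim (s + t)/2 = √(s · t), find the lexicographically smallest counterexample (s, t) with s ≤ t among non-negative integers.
(s, t) = (0, 1)

At (0, 0): both sides equal 0, so it holds there.

Substituting (0, 1) into the claim:
LHS = (0 + 1)/2 = 1/2
RHS = √(0 · 1) = 0

Since LHS ≠ RHS, this pair disproves the claim, and no lexicographically smaller pair (s ≤ t, non-negative integers) does.

For instance (1, 7) is also a counterexample (LHS = 4, RHS = √(7) ≈ 2.646), but it's lexicographically larger.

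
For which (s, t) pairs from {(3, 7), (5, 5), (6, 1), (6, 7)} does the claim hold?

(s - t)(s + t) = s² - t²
All pairs

Testing each pair:
(3, 7): LHS = -40, RHS = -40 → holds
(5, 5): LHS = 0, RHS = 0 → holds
(6, 1): LHS = 35, RHS = 35 → holds
(6, 7): LHS = -13, RHS = -13 → holds

Every pair satisfies the claim.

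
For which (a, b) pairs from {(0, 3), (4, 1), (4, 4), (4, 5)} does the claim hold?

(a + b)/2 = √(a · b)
(4, 4)

Testing each pair:
(0, 3): LHS = 3/2, RHS = 0 → fails
(4, 1): LHS = 5/2, RHS = 2 → fails
(4, 4): LHS = 4, RHS = 4 → holds
(4, 5): LHS = 9/2, RHS = 2·√(5) ≈ 4.472 → fails

1 of 4 pairs satisfies the claim.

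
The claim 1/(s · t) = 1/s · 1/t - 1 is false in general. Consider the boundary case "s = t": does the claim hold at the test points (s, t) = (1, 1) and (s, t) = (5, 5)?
No, fails at both test points

At (1, 1): LHS = 1 ≠ RHS = 0
At (5, 5): LHS = 1/25 ≠ RHS = -24/25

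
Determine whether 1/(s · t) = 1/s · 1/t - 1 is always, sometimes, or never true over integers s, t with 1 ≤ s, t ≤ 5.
Never true

The claim fails for every pair in the range. For instance at (s, t) = (3, 1): LHS = 1/3, RHS = -2/3.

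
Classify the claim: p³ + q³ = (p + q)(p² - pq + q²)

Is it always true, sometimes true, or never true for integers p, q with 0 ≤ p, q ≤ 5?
The identity holds for every pair in the range. For instance at (p, q) = (4, 3): both sides equal 91.

Answer: Always true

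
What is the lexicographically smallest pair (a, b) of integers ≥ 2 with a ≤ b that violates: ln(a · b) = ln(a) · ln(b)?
(a, b) = (2, 2)

Substituting (2, 2) into the claim:
LHS = ln(2 · 2) = ln(4) ≈ 1.386
RHS = ln(2) · ln(2) = ln(2)² ≈ 0.4805

Since LHS ≠ RHS, this pair disproves the claim, and no lexicographically smaller pair (a ≤ b, integers ≥ 2) does.

For instance (5, 8) is also a counterexample (LHS = ln(40) ≈ 3.689, RHS = ln(5)·ln(8) ≈ 3.347), but it's lexicographically larger.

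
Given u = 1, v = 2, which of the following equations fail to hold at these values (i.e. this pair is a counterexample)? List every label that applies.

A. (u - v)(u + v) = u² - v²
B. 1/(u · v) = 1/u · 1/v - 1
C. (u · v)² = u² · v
Evaluating each claim at the given values:
A. LHS = -3, RHS = -3 → holds here (LHS = RHS)
B. LHS = 1/2, RHS = -1/2 → fails here (LHS ≠ RHS)
C. LHS = 4, RHS = 2 → fails here (LHS ≠ RHS)

Answer: B, C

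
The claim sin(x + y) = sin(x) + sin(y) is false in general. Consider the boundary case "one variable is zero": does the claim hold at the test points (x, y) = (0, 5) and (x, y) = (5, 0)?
Yes, holds at both test points

At (0, 5): LHS = sin(5) ≈ -0.9589, RHS = sin(5) ≈ -0.9589 → equal
At (5, 0): LHS = sin(5) ≈ -0.9589, RHS = sin(5) ≈ -0.9589 → equal

So the claim does hold at both of these boundary points, even though it is not an identity.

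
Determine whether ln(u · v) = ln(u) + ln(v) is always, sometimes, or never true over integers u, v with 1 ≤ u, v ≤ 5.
Always true

The identity holds for every pair in the range. For instance at (u, v) = (5, 1): both sides equal ln(5) ≈ 1.609.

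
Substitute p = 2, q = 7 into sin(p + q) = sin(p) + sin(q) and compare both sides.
LHS = sin(2 + 7) = sin(9) ≈ 0.4121
RHS = sin(2) + sin(7) ≈ 1.566

LHS ≠ RHS (they differ by about 1.154), so the equation does not hold here.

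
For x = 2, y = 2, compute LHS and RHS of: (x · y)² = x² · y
LHS = (2 · 2)² = 16
RHS = 2² · 2 = 8

LHS ≠ RHS, so the equation does not hold here.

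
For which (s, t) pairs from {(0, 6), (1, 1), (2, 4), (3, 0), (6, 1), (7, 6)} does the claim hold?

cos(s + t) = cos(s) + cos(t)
Testing each pair:
(0, 6): LHS = cos(6) ≈ 0.9602, RHS = cos(6) + 1 ≈ 1.96 → fails
(1, 1): LHS = cos(2) ≈ -0.4161, RHS = 2·cos(1) ≈ 1.081 → fails
(2, 4): LHS = cos(6) ≈ 0.9602, RHS = cos(4) + cos(2) ≈ -1.07 → fails
(3, 0): LHS = cos(3) ≈ -0.99, RHS = cos(3) + 1 ≈ 0.01001 → fails
(6, 1): LHS = cos(7) ≈ 0.7539, RHS = cos(1) + cos(6) ≈ 1.5 → fails
(7, 6): LHS = cos(13) ≈ 0.9074, RHS = cos(7) + cos(6) ≈ 1.714 → fails

No pair satisfies the claim.

Answer: None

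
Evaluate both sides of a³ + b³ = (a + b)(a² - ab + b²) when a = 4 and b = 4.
LHS = 4³ + 4³ = 128
RHS = (4 + 4)(4² - 4·4 + 4²) = 128

LHS = RHS: the two sides agree.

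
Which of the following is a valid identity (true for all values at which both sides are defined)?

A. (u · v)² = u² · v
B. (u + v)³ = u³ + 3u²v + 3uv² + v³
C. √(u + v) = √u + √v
A: fails at (1, 3) — LHS = 9, RHS = 3.
B: holds — e.g. at (3, 5), both sides equal 512.
C: fails at (1, 5) — LHS = √(6) ≈ 2.449, RHS = 1 + √(5) ≈ 3.236.

Answer: B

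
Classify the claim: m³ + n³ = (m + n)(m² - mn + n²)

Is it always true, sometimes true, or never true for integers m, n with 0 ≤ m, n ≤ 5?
The identity holds for every pair in the range. For instance at (m, n) = (5, 0): both sides equal 125.

Answer: Always true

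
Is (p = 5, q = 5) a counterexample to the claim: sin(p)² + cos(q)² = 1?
Substituting p = 5, q = 5:
LHS = sin(5)² + cos(5)² = 1
RHS = 1

The sides agree, so this pair does not disprove the claim.

Answer: No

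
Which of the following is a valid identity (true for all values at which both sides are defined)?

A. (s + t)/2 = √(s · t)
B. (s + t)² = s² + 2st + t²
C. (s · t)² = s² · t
B

A: fails at (1, 5) — LHS = 3, RHS = √(5) ≈ 2.236.
B: holds — e.g. at (2, 5), both sides equal 49.
C: fails at (1, 4) — LHS = 16, RHS = 4.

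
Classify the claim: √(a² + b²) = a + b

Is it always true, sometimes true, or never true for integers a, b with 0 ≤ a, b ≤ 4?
Sometimes true

It holds at (a, b) = (1, 0) (both sides equal 1), but fails at (a, b) = (1, 2) (LHS = √(5) ≈ 2.236, RHS = 3).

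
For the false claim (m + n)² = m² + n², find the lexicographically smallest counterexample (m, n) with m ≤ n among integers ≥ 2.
Substituting (2, 2) into the claim:
LHS = (2 + 2)² = 16
RHS = 2² + 2² = 8

Since LHS ≠ RHS, this pair disproves the claim, and no lexicographically smaller pair (m ≤ n, integers ≥ 2) does.

For instance (6, 7) is also a counterexample (LHS = 169, RHS = 85), but it's lexicographically larger.

Answer: (m, n) = (2, 2)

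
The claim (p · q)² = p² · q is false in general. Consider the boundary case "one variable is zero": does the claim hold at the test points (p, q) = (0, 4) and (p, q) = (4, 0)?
At (0, 4): LHS = 0, RHS = 0 → equal
At (4, 0): LHS = 0, RHS = 0 → equal

So the claim does hold at both of these boundary points, even though it is not an identity.

Answer: Yes, holds at both test points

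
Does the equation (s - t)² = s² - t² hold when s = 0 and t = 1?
Fails

Substituting s = 0, t = 1:

LHS = (0 - 1)² = 1
RHS = 0² - 1² = -1

LHS ≠ RHS, so the equation does not hold at this point.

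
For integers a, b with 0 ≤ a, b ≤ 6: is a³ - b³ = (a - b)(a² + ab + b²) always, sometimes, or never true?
Always true

The identity holds for every pair in the range. For instance at (a, b) = (1, 3): both sides equal -26.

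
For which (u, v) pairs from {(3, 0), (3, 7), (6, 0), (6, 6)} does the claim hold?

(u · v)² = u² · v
Testing each pair:
(3, 0): LHS = 0, RHS = 0 → holds
(3, 7): LHS = 441, RHS = 63 → fails
(6, 0): LHS = 0, RHS = 0 → holds
(6, 6): LHS = 1296, RHS = 216 → fails

2 of 4 pairs satisfy the claim.

Answer: (3, 0), (6, 0)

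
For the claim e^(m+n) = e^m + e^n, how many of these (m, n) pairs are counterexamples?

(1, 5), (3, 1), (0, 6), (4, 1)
Testing each pair:
(1, 5): LHS = e^6 ≈ 403.4, RHS = e + e^5 ≈ 151.1 → counterexample
(3, 1): LHS = e^4 ≈ 54.6, RHS = e + e^3 ≈ 22.8 → counterexample
(0, 6): LHS = e^6 ≈ 403.4, RHS = 1 + e^6 ≈ 404.4 → counterexample
(4, 1): LHS = e^5 ≈ 148.4, RHS = e + e^4 ≈ 57.32 → counterexample

That makes 4 counterexamples.

Answer: 4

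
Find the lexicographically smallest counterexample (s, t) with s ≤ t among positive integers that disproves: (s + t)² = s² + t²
(s, t) = (1, 1)

Substituting (1, 1) into the claim:
LHS = (1 + 1)² = 4
RHS = 1² + 1² = 2

Since LHS ≠ RHS, this pair disproves the claim, and no lexicographically smaller pair (s ≤ t, positive integers) does.

For instance (4, 7) is also a counterexample (LHS = 121, RHS = 65), but it's lexicographically larger.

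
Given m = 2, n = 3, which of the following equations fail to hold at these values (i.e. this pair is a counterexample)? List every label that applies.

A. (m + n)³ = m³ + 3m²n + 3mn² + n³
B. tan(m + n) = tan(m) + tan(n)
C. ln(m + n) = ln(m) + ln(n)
B, C

Evaluating each claim at the given values:
A. LHS = 125, RHS = 125 → holds here (LHS = RHS)
B. LHS = tan(5) ≈ -3.381, RHS = tan(2) + tan(3) ≈ -2.328 → fails here (LHS ≠ RHS)
C. LHS = ln(5) ≈ 1.609, RHS = ln(2) + ln(3) ≈ 1.792 → fails here (LHS ≠ RHS)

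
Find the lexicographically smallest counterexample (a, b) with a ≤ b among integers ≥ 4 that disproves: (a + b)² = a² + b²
Substituting (4, 4) into the claim:
LHS = (4 + 4)² = 64
RHS = 4² + 4² = 32

Since LHS ≠ RHS, this pair disproves the claim, and no lexicographically smaller pair (a ≤ b, integers ≥ 4) does.

For instance (8, 11) is also a counterexample (LHS = 361, RHS = 185), but it's lexicographically larger.

Answer: (a, b) = (4, 4)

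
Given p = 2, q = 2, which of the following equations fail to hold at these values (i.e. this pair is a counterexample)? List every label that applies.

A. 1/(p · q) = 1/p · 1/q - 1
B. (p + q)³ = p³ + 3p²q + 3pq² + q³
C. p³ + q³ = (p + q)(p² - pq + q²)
Evaluating each claim at the given values:
A. LHS = 1/4, RHS = -3/4 → fails here (LHS ≠ RHS)
B. LHS = 64, RHS = 64 → holds here (LHS = RHS)
C. LHS = 16, RHS = 16 → holds here (LHS = RHS)

Answer: A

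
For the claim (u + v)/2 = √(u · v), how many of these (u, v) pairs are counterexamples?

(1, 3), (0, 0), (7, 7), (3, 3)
1

Testing each pair:
(1, 3): LHS = 2, RHS = √(3) ≈ 1.732 → counterexample
(0, 0): LHS = 0, RHS = 0 → satisfies claim
(7, 7): LHS = 7, RHS = 7 → satisfies claim
(3, 3): LHS = 3, RHS = 3 → satisfies claim

That makes 1 counterexample.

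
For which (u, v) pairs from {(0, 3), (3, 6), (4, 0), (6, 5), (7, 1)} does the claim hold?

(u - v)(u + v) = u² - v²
All pairs

Testing each pair:
(0, 3): LHS = -9, RHS = -9 → holds
(3, 6): LHS = -27, RHS = -27 → holds
(4, 0): LHS = 16, RHS = 16 → holds
(6, 5): LHS = 11, RHS = 11 → holds
(7, 1): LHS = 48, RHS = 48 → holds

Every pair satisfies the claim.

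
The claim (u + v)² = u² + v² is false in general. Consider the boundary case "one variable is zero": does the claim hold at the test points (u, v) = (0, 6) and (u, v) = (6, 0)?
Yes, holds at both test points

At (0, 6): LHS = 36, RHS = 36 → equal
At (6, 0): LHS = 36, RHS = 36 → equal

So the claim does hold at both of these boundary points, even though it is not an identity.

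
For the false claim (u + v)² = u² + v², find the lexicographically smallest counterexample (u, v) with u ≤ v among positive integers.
Substituting (1, 1) into the claim:
LHS = (1 + 1)² = 4
RHS = 1² + 1² = 2

Since LHS ≠ RHS, this pair disproves the claim, and no lexicographically smaller pair (u ≤ v, positive integers) does.

For instance (6, 6) is also a counterexample (LHS = 144, RHS = 72), but it's lexicographically larger.

Answer: (u, v) = (1, 1)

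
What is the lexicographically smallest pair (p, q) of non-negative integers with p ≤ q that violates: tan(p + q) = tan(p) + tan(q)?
(p, q) = (1, 1)

At (0, 3): both sides equal tan(3) ≈ -0.1425, so it holds there.

Substituting (1, 1) into the claim:
LHS = tan(1 + 1) = tan(2) ≈ -2.185
RHS = tan(1) + tan(1) = 2·tan(1) ≈ 3.115

Since LHS ≠ RHS, this pair disproves the claim, and no lexicographically smaller pair (p ≤ q, non-negative integers) does.

For instance (5, 6) is also a counterexample (LHS = tan(11) ≈ -226, RHS = tan(5) + tan(6) ≈ -3.672), but it's lexicographically larger.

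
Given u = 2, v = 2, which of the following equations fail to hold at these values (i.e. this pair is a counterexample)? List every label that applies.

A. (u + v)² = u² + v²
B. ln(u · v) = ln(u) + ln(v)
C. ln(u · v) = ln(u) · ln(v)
A, C

Evaluating each claim at the given values:
A. LHS = 16, RHS = 8 → fails here (LHS ≠ RHS)
B. LHS = ln(4) ≈ 1.386, RHS = 2·ln(2) ≈ 1.386 → holds here (LHS = RHS)
C. LHS = ln(4) ≈ 1.386, RHS = ln(2)² ≈ 0.4805 → fails here (LHS ≠ RHS)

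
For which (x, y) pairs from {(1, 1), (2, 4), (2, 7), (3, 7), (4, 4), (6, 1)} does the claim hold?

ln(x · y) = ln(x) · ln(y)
Testing each pair:
(1, 1): LHS = 0, RHS = 0 → holds
(2, 4): LHS = ln(8) ≈ 2.079, RHS = ln(2)·ln(4) ≈ 0.9609 → fails
(2, 7): LHS = ln(14) ≈ 2.639, RHS = ln(2)·ln(7) ≈ 1.349 → fails
(3, 7): LHS = ln(21) ≈ 3.045, RHS = ln(3)·ln(7) ≈ 2.138 → fails
(4, 4): LHS = ln(16) ≈ 2.773, RHS = ln(4)² ≈ 1.922 → fails
(6, 1): LHS = ln(6) ≈ 1.792, RHS = 0 → fails

1 of 6 pairs satisfies the claim.

Answer: (1, 1)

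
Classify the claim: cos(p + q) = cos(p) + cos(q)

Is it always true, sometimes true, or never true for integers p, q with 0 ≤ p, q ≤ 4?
Never true

The claim fails for every pair in the range. For instance at (p, q) = (2, 3): LHS = cos(5) ≈ 0.2837, RHS = cos(3) + cos(2) ≈ -1.406.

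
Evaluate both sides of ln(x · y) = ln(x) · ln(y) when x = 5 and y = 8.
LHS = ln(5 · 8) = ln(40) ≈ 3.689
RHS = ln(5) · ln(8) ≈ 3.347

LHS ≠ RHS (they differ by about 0.3421), so the equation does not hold here.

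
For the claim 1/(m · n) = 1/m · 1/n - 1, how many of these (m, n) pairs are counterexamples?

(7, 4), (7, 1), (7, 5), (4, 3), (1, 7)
5

Testing each pair:
(7, 4): LHS = 1/28, RHS = -27/28 → counterexample
(7, 1): LHS = 1/7, RHS = -6/7 → counterexample
(7, 5): LHS = 1/35, RHS = -34/35 → counterexample
(4, 3): LHS = 1/12, RHS = -11/12 → counterexample
(1, 7): LHS = 1/7, RHS = -6/7 → counterexample

That makes 5 counterexamples.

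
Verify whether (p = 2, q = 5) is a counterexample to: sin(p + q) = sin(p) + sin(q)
Yes

Substituting p = 2, q = 5:
LHS = sin(2 + 5) = sin(7) ≈ 0.657
RHS = sin(2) + sin(5) ≈ -0.04963

Since LHS ≠ RHS, this pair disproves the claim.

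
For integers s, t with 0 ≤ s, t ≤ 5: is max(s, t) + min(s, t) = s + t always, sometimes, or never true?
Always true

The identity holds for every pair in the range. For instance at (s, t) = (0, 2): both sides equal 2.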